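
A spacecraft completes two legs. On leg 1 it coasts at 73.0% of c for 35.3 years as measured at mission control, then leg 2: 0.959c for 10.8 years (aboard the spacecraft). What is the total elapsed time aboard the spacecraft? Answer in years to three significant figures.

Leg 1: β = 0.730; γ = 1/√(1 − 0.730²) = 1/√0.4671 = 1.463; τ_1 = 35.3/1.463 = 24.13 years.
Leg 2: 10.8 years is already measured aboard the spacecraft.
Total: 24.13 + 10.80 years.

τ = 34.9 years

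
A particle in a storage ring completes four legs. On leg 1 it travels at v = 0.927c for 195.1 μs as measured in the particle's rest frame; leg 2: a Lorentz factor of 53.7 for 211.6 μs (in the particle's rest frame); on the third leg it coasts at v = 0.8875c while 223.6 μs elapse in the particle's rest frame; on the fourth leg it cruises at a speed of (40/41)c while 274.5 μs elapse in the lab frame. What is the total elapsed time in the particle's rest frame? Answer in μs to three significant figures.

Leg 1: 195.1 μs is already measured in the particle's rest frame.
Leg 2: 211.6 μs is already measured in the particle's rest frame.
Leg 3: 223.6 μs is already measured in the particle's rest frame.
Leg 4: γ = 1/√(1 − (40/41)²) = 41/9 ≈ 4.556; τ_4 = 274.5/4.556 = 60.26 μs.
Total: 195.1 + 211.6 + 223.6 + 60.26 μs.

τ = 691 μs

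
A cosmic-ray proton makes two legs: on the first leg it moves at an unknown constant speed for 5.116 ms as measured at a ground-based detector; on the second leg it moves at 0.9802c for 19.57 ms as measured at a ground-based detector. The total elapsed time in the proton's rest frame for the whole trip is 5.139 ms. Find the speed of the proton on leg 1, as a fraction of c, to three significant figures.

β = 0.969

Leg 1: speed unknown; τ_1 = 5.116/γ_1.
Leg 2: γ = 1/√(1 − 0.9802²) = 1/√0.03921 = 5.050; τ_2 = 19.57/5.050 = 3.875 ms.
Total proper time: τ_1 + 3.875 = 5.139, so τ_1 = 5.139 − 3.875 = 1.264 ms.
γ_1 = 5.116/1.264 = 4.048; β = √(1 − 1/γ²) = √0.9390.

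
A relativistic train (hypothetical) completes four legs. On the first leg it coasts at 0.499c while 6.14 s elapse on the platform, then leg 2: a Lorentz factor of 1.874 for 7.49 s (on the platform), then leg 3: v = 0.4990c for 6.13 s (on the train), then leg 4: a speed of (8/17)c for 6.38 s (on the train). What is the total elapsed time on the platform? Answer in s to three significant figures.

Leg 1: 6.14 s is already measured on the platform.
Leg 2: 7.49 s is already measured on the platform.
Leg 3: γ = 1/√(1 − 0.4990²) = 1/√0.7510 = 1.154; Δt_3 = 1.154 × 6.13 = 7.074 s.
Leg 4: γ = 1/√(1 − (8/17)²) = 17/15 ≈ 1.133; Δt_4 = 1.133 × 6.38 = 7.231 s.
Total: 6.140 + 7.490 + 7.074 + 7.231 s.

Δt = 27.9 s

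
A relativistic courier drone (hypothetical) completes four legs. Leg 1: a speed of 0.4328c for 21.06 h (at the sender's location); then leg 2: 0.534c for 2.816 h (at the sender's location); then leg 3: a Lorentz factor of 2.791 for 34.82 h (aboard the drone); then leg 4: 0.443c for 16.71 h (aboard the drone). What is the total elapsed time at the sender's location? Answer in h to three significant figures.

Leg 1: 21.06 h is already measured at the sender's location.
Leg 2: 2.816 h is already measured at the sender's location.
Leg 3: γ = 2.791; Δt_3 = 2.791 × 34.82 = 97.18 h.
Leg 4: γ = 1/√(1 − 0.443²) = 1/√0.8038 = 1.115; Δt_4 = 1.115 × 16.71 = 18.64 h.
Total: 21.06 + 2.816 + 97.18 + 18.64 h.

Δt = 140 h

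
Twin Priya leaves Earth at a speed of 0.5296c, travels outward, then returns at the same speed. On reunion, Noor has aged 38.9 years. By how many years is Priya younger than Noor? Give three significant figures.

γ = 1/√(1 − 0.5296²) = 1/√0.7195 = 1.179
Priya's elapsed proper time: τ = 38.9/1.179 = 33.00 years.
Age gap = Δt − τ = 38.9 − 33.00 years.

Δt − τ = 5.90 years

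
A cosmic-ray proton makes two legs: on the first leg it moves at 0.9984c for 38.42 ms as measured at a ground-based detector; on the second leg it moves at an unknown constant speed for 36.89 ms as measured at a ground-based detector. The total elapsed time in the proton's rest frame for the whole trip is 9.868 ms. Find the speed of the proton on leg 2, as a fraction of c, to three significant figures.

Leg 1: γ = 1/√(1 − 0.9984²) = 1/√0.003197 = 17.68; τ_1 = 38.42/17.68 = 2.172 ms.
Leg 2: speed unknown; τ_2 = 36.89/γ_2.
Total proper time: 2.172 + τ_2 = 9.868, so τ_2 = 9.868 − 2.172 = 7.696 ms.
γ_2 = 36.89/7.696 = 4.794; β = √(1 − 1/γ²) = √0.9565.

β = 0.978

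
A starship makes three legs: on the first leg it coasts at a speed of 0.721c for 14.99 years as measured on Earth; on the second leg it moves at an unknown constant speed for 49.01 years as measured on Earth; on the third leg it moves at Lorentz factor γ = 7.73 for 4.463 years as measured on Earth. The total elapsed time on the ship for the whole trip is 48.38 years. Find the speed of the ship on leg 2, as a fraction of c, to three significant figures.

Leg 1: γ = 1/√(1 − 0.721²) = 1/√0.4802 = 1.443; τ_1 = 14.99/1.443 = 10.39 years.
Leg 2: speed unknown; τ_2 = 49.01/γ_2.
Leg 3: γ = 7.73; τ_3 = 4.463/7.730 = 0.5774 years.
Total proper time: 10.39 + τ_2 + 0.5774 = 48.38, so τ_2 = 48.38 − 10.96 = 37.42 years.
γ_2 = 49.01/37.42 = 1.310; β = √(1 − 1/γ²) = √0.4172.

β = 0.646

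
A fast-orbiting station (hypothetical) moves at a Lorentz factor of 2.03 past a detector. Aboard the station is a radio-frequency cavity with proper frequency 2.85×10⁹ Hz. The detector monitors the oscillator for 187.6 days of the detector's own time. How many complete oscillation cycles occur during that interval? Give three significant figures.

N = 2.28×10¹⁶

γ = 2.03
During 187.6 days of lab time, the oscillator's proper time advances by τ = Δt/γ = 187.6/2.030 = 92.41 days = 7.985×10⁶ s.
N = f × τ = 2.85×10⁹ × 7.985×10⁶ = 2.276×10¹⁶.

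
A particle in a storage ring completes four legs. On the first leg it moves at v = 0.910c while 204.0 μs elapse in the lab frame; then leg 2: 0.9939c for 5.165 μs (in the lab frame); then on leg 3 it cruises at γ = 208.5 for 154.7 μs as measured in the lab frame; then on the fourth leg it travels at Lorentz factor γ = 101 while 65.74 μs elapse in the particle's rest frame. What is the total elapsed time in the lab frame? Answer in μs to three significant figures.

Leg 1: 204.0 μs is already measured in the lab frame.
Leg 2: 5.165 μs is already measured in the lab frame.
Leg 3: 154.7 μs is already measured in the lab frame.
Leg 4: γ = 101; Δt_4 = 101.0 × 65.74 = 6640 μs.
Total: 204.0 + 5.165 + 154.7 + 6640 μs.

Δt = 7000 μs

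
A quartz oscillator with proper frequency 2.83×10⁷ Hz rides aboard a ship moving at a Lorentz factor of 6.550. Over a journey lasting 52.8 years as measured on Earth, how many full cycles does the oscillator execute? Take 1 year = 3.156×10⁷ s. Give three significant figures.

γ = 6.550
The oscillator's own cycle count is N = f × τ where τ is the proper time on the ship. τ = Δt/γ = 52.8/6.550 = 8.061 years = 2.544×10⁸ s.
N = 2.83×10⁷ × 2.544×10⁸ = 7.200×10¹⁵.

N = 7.20×10¹⁵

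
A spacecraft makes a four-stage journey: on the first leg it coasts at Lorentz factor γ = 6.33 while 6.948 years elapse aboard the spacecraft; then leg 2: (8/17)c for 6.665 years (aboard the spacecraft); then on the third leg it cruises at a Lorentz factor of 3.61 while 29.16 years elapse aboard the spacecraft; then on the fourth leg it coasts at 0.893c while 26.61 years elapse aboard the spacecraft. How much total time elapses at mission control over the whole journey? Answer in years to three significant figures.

Leg 1: γ = 6.33; Δt_1 = 6.330 × 6.948 = 43.98 years.
Leg 2: γ = 1/√(1 − (8/17)²) = 17/15 ≈ 1.133; Δt_2 = 1.133 × 6.665 = 7.554 years.
Leg 3: γ = 3.61; Δt_3 = 3.610 × 29.16 = 105.3 years.
Leg 4: γ = 1/√(1 − 0.893²) = 1/√0.2026 = 2.222; Δt_4 = 2.222 × 26.61 = 59.13 years.
Total: 43.98 + 7.554 + 105.3 + 59.13 years.

Δt = 216 years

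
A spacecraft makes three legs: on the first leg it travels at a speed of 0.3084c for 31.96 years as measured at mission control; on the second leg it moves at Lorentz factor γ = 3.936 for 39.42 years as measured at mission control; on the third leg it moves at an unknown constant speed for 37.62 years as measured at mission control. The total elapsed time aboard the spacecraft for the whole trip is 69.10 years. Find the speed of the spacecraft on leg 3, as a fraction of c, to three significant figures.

Leg 1: γ = 1/√(1 − 0.3084²) = 1/√0.9049 = 1.051; τ_1 = 31.96/1.051 = 30.40 years.
Leg 2: γ = 3.936; τ_2 = 39.42/3.936 = 10.02 years.
Leg 3: speed unknown; τ_3 = 37.62/γ_3.
Total proper time: 30.40 + 10.02 + τ_3 = 69.10, so τ_3 = 69.10 − 40.42 = 28.68 years.
γ_3 = 37.62/28.68 = 1.312; β = √(1 − 1/γ²) = √0.4187.

β = 0.647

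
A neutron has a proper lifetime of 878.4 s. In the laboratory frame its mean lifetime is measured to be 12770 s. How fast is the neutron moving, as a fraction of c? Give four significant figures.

γ = Δt/τ₀ = 12770/878.4 = 14.54
β = √(1 − 1/γ²) = √(1 − 0.004732) = √0.9953

β = 0.9976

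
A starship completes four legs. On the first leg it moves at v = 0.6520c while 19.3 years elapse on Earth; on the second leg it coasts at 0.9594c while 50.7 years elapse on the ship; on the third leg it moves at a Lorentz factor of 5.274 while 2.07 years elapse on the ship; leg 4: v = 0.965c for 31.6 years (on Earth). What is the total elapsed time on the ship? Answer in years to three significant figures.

Leg 1: γ = 1/√(1 − 0.6520²) = 1/√0.5749 = 1.319; τ_1 = 19.3/1.319 = 14.63 years.
Leg 2: 50.7 years is already measured on the ship.
Leg 3: 2.07 years is already measured on the ship.
Leg 4: γ = 1/√(1 − 0.965²) = 1/√0.06878 = 3.813; τ_4 = 31.6/3.813 = 8.287 years.
Total: 14.63 + 50.70 + 2.070 + 8.287 years.

τ = 75.7 years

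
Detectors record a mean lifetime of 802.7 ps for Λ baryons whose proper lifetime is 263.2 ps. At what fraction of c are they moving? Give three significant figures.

v = 0.945c

γ = Δt/τ₀ = 802.7/263.2 = 3.050
β = √(1 − 1/γ²) = √(1 − 0.1075) = √0.8925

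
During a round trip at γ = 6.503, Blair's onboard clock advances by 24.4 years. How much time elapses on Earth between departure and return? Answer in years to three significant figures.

Δt = 159 years

γ = 6.503
Earth-frame duration is the dilated interval: Δt = γτ = 6.503 × 24.4 years.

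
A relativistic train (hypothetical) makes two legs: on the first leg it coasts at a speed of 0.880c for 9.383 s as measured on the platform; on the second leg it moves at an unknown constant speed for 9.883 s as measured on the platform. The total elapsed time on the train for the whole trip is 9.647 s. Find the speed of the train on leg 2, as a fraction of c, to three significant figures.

β = 0.851

Leg 1: γ = 1/√(1 − 0.880²) = 1/√0.2256 = 2.105; τ_1 = 9.383/2.105 = 4.457 s.
Leg 2: speed unknown; τ_2 = 9.883/γ_2.
Total proper time: 4.457 + τ_2 = 9.647, so τ_2 = 9.647 − 4.457 = 5.190 s.
γ_2 = 9.883/5.190 = 1.904; β = √(1 − 1/γ²) = √0.7242.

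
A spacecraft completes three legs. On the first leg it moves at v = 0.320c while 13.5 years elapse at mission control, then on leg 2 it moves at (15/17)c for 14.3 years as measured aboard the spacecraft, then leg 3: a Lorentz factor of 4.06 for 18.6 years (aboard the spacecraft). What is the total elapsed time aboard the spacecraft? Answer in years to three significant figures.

τ = 45.7 years

Leg 1: γ = 1/√(1 − 0.320²) = 1/√0.8976 = 1.056; τ_1 = 13.5/1.056 = 12.79 years.
Leg 2: 14.3 years is already measured aboard the spacecraft.
Leg 3: 18.6 years is already measured aboard the spacecraft.
Total: 12.79 + 14.30 + 18.60 years.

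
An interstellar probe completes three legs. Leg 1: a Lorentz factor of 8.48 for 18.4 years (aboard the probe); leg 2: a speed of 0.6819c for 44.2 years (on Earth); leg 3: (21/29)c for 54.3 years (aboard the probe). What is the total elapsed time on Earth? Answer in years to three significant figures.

Leg 1: γ = 8.48; Δt_1 = 8.480 × 18.4 = 156.0 years.
Leg 2: 44.2 years is already measured on Earth.
Leg 3: γ = 1/√(1 − (21/29)²) = 29/20 = 1.450; Δt_3 = 1.450 × 54.3 = 78.73 years.
Total: 156.0 + 44.20 + 78.73 years.

Δt = 279 years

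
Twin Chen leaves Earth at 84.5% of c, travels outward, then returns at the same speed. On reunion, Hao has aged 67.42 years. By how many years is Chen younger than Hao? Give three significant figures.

β = 0.845; γ = 1/√(1 − 0.845²) = 1/√0.2860 = 1.870
Chen's elapsed proper time: τ = 67.42/1.870 = 36.05 years.
Age gap = Δt − τ = 67.42 − 36.05 years.

Δt − τ = 31.4 years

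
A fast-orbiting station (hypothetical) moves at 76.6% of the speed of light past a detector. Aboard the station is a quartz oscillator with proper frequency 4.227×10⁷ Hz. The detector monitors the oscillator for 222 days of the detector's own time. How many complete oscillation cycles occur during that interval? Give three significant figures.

β = 0.766; γ = 1/√(1 − 0.766²) = 1/√0.4132 = 1.556
During 222 days of lab time, the oscillator's proper time advances by τ = Δt/γ = 222/1.556 = 142.7 days = 1.233×10⁷ s.
N = f × τ = 4.227×10⁷ × 1.233×10⁷ = 5.212×10¹⁴.

N = 5.21×10¹⁴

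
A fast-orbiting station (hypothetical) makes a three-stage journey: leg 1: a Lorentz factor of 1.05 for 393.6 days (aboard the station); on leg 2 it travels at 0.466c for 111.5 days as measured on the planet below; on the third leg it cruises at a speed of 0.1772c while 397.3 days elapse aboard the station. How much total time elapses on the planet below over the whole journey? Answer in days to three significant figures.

Δt = 928 days

Leg 1: γ = 1.05; Δt_1 = 1.050 × 393.6 = 413.3 days.
Leg 2: 111.5 days is already measured on the planet below.
Leg 3: γ = 1/√(1 − 0.1772²) = 1/√0.9686 = 1.016; Δt_3 = 1.016 × 397.3 = 403.7 days.
Total: 413.3 + 111.5 + 403.7 days.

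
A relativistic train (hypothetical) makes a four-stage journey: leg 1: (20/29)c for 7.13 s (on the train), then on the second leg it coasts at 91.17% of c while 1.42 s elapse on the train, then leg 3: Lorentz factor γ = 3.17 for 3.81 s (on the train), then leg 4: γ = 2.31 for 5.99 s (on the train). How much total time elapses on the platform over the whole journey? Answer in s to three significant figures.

Δt = 39.2 s

Leg 1: γ = 1/√(1 − (20/29)²) = 29/21 ≈ 1.381; Δt_1 = 1.381 × 7.13 = 9.846 s.
Leg 2: β = 0.9117; γ = 1/√(1 − 0.9117²) = 1/√0.1688 = 2.434; Δt_2 = 2.434 × 1.42 = 3.456 s.
Leg 3: γ = 3.17; Δt_3 = 3.170 × 3.81 = 12.08 s.
Leg 4: γ = 2.31; Δt_4 = 2.310 × 5.99 = 13.84 s.
Total: 9.846 + 3.456 + 12.08 + 13.84 s.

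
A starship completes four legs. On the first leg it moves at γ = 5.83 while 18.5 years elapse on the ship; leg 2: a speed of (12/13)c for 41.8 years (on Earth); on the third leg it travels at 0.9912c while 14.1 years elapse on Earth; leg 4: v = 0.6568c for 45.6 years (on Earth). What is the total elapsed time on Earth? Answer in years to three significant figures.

Leg 1: γ = 5.83; Δt_1 = 5.830 × 18.5 = 107.9 years.
Leg 2: 41.8 years is already measured on Earth.
Leg 3: 14.1 years is already measured on Earth.
Leg 4: 45.6 years is already measured on Earth.
Total: 107.9 + 41.80 + 14.10 + 45.60 years.

Δt = 209 years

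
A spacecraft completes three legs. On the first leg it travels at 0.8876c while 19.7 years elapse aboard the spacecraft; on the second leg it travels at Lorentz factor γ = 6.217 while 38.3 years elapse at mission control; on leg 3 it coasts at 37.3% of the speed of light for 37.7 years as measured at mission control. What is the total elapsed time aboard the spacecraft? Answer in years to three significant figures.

Leg 1: 19.7 years is already measured aboard the spacecraft.
Leg 2: γ = 6.217; τ_2 = 38.3/6.217 = 6.161 years.
Leg 3: β = 0.373; γ = 1/√(1 − 0.373²) = 1/√0.8609 = 1.078; τ_3 = 37.7/1.078 = 34.98 years.
Total: 19.70 + 6.161 + 34.98 years.

τ = 60.8 years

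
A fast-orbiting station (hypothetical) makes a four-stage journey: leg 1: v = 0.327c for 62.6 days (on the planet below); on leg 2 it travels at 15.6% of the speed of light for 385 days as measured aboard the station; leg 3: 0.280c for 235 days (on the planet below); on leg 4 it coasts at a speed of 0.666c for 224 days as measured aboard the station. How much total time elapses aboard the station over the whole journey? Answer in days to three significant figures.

τ = 894 days

Leg 1: γ = 1/√(1 − 0.327²) = 1/√0.8931 = 1.058; τ_1 = 62.6/1.058 = 59.16 days.
Leg 2: 385 days is already measured aboard the station.
Leg 3: γ = 1/√(1 − 0.280²) = 25/24 ≈ 1.042; τ_3 = 235/1.042 = 225.6 days.
Leg 4: 224 days is already measured aboard the station.
Total: 59.16 + 385.0 + 225.6 + 224.0 days.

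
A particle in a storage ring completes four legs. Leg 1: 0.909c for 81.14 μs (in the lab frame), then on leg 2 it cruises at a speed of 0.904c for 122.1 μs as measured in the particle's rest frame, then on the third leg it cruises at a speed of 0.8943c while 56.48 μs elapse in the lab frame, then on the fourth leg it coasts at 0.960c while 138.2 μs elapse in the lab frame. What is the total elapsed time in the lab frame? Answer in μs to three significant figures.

Leg 1: 81.14 μs is already measured in the lab frame.
Leg 2: γ = 1/√(1 − 0.904²) = 1/√0.1828 = 2.339; Δt_2 = 2.339 × 122.1 = 285.6 μs.
Leg 3: 56.48 μs is already measured in the lab frame.
Leg 4: 138.2 μs is already measured in the lab frame.
Total: 81.14 + 285.6 + 56.48 + 138.2 μs.

Δt = 561 μs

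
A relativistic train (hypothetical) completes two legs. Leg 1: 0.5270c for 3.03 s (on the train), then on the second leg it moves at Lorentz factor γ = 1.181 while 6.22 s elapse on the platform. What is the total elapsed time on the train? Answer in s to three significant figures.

Leg 1: 3.03 s is already measured on the train.
Leg 2: γ = 1.181; τ_2 = 6.22/1.181 = 5.267 s.
Total: 3.030 + 5.267 s.

τ = 8.30 s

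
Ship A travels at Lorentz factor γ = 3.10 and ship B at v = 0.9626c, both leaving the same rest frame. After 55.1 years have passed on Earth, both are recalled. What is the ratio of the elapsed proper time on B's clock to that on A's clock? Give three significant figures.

A: γ = 3.10. B: γ = 1/√(1 − 0.9626²) = 1/√0.07340 = 3.691.
τ_A/τ_B = γ_B/γ_A = 3.691/3.100 = 1.191, so τ_B/τ_A = 0.8399.

τ_B/τ_A = 0.840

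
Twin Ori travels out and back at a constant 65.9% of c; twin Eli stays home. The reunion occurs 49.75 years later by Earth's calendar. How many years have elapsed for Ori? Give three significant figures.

τ = 37.4 years

β = 0.659; γ = 1/√(1 − 0.659²) = 1/√0.5657 = 1.330
Ori's clock measures proper time along the trip: τ = Δt/γ = 49.75/1.330 years.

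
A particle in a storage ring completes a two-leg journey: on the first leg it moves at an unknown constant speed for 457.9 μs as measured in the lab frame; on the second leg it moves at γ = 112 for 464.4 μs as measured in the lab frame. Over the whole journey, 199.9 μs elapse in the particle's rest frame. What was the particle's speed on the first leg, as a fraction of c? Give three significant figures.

β = 0.904

Leg 1: speed unknown; τ_1 = 457.9/γ_1.
Leg 2: γ = 112; τ_2 = 464.4/112.0 = 4.146 μs.
Total proper time: τ_1 + 4.146 = 199.9, so τ_1 = 199.9 − 4.146 = 195.8 μs.
γ_1 = 457.9/195.8 = 2.339; β = √(1 − 1/γ²) = √0.8172.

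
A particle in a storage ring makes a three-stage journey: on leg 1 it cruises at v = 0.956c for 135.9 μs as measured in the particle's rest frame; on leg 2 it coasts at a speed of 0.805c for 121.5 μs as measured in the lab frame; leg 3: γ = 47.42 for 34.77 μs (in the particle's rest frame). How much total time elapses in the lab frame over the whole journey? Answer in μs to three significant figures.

Leg 1: γ = 1/√(1 − 0.956²) = 1/√0.08606 = 3.409; Δt_1 = 3.409 × 135.9 = 463.2 μs.
Leg 2: 121.5 μs is already measured in the lab frame.
Leg 3: γ = 47.42; Δt_3 = 47.42 × 34.77 = 1649 μs.
Total: 463.2 + 121.5 + 1649 μs.

Δt = 2230 μs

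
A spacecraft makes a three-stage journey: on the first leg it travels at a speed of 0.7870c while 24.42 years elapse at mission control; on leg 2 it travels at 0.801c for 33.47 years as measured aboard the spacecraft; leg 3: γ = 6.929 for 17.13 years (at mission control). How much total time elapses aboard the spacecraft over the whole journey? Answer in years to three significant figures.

τ = 51.0 years

Leg 1: γ = 1/√(1 − 0.7870²) = 1/√0.3806 = 1.621; τ_1 = 24.42/1.621 = 15.07 years.
Leg 2: 33.47 years is already measured aboard the spacecraft.
Leg 3: γ = 6.929; τ_3 = 17.13/6.929 = 2.472 years.
Total: 15.07 + 33.47 + 2.472 years.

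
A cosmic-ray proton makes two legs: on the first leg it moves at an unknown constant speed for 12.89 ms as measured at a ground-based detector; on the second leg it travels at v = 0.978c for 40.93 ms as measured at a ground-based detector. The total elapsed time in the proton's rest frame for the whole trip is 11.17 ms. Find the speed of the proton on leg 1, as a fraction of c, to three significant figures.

Leg 1: speed unknown; τ_1 = 12.89/γ_1.
Leg 2: γ = 1/√(1 − 0.978²) = 1/√0.04352 = 4.794; τ_2 = 40.93/4.794 = 8.538 ms.
Total proper time: τ_1 + 8.538 = 11.17, so τ_1 = 11.17 − 8.538 = 2.632 ms.
γ_1 = 12.89/2.632 = 4.898; β = √(1 − 1/γ²) = √0.9583.

β = 0.979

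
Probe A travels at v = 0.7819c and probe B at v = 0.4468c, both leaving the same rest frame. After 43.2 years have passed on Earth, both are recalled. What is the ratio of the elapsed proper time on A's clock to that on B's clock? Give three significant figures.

τ_A/τ_B = 0.697

A: γ = 1/√(1 − 0.7819²) = 1/√0.3886 = 1.604. B: γ = 1/√(1 − 0.4468²) = 1/√0.8004 = 1.118.
τ_A/τ_B = γ_B/γ_A = 1.118/1.604 = 0.6968, so τ_A/τ_B = 0.6968.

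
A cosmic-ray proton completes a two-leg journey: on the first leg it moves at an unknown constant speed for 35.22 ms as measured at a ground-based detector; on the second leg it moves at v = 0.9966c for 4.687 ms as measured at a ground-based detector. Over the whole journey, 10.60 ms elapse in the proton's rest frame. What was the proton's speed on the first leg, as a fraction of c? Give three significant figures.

Leg 1: speed unknown; τ_1 = 35.22/γ_1.
Leg 2: γ = 1/√(1 − 0.9966²) = 1/√0.006788 = 12.14; τ_2 = 4.687/12.14 = 0.3862 ms.
Total proper time: τ_1 + 0.3862 = 10.60, so τ_1 = 10.60 − 0.3862 = 10.21 ms.
γ_1 = 35.22/10.21 = 3.448; β = √(1 − 1/γ²) = √0.9159.

β = 0.957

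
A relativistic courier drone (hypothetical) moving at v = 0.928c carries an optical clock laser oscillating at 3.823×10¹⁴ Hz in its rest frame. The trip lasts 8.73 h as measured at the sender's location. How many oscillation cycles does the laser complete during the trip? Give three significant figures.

N = 4.48×10¹⁸

γ = 1/√(1 − 0.928²) = 1/√0.1388 = 2.684
The oscillator's own cycle count is N = f × τ where τ is the proper time aboard the drone. τ = Δt/γ = 8.73/2.684 = 3.253 h = 1.171×10⁴ s.
N = 3.823×10¹⁴ × 1.171×10⁴ = 4.477×10¹⁸.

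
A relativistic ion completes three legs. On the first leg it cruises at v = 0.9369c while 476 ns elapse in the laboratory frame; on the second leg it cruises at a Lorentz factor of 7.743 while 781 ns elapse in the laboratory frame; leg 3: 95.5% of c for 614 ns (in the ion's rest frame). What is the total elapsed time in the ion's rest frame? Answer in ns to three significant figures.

Leg 1: γ = 1/√(1 − 0.9369²) = 1/√0.1222 = 2.860; τ_1 = 476/2.860 = 166.4 ns.
Leg 2: γ = 7.743; τ_2 = 781/7.743 = 100.9 ns.
Leg 3: 614 ns is already measured in the ion's rest frame.
Total: 166.4 + 100.9 + 614.0 ns.

τ = 881 ns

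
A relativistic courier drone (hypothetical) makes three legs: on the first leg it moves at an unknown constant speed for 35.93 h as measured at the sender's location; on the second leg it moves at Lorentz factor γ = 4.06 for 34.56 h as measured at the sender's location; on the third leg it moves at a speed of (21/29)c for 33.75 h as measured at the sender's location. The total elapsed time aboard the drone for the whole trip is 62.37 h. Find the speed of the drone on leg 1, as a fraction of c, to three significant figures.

β = 0.525

Leg 1: speed unknown; τ_1 = 35.93/γ_1.
Leg 2: γ = 4.06; τ_2 = 34.56/4.060 = 8.512 h.
Leg 3: γ = 1/√(1 − (21/29)²) = 29/20 = 1.450; τ_3 = 33.75/1.450 = 23.28 h.
Total proper time: τ_1 + 8.512 + 23.28 = 62.37, so τ_1 = 62.37 − 31.79 = 30.58 h.
γ_1 = 35.93/30.58 = 1.175; β = √(1 − 1/γ²) = √0.2755.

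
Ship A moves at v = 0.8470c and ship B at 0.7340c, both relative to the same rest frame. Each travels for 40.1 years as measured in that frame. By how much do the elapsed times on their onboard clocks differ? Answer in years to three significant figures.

A: γ = 1/√(1 − 0.8470²) = 1/√0.2826 = 1.881; τ_A = 40.1/1.881 = 21.32 years.
B: γ = 1/√(1 − 0.7340²) = 1/√0.4612 = 1.472; τ_B = 40.1/1.472 = 27.23 years.

|τ_A − τ_B| = 5.92 years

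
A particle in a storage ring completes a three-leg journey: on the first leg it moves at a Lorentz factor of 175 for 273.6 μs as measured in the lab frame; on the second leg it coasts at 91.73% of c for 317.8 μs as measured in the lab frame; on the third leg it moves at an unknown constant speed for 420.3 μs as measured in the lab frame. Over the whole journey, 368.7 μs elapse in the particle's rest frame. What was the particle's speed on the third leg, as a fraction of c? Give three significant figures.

Leg 1: γ = 175; τ_1 = 273.6/175.0 = 1.563 μs.
Leg 2: β = 0.9173; γ = 1/√(1 − 0.9173²) = 1/√0.1586 = 2.511; τ_2 = 317.8/2.511 = 126.5 μs.
Leg 3: speed unknown; τ_3 = 420.3/γ_3.
Total proper time: 1.563 + 126.5 + τ_3 = 368.7, so τ_3 = 368.7 − 128.1 = 240.6 μs.
γ_3 = 420.3/240.6 = 1.747; β = √(1 − 1/γ²) = √0.6723.

β = 0.820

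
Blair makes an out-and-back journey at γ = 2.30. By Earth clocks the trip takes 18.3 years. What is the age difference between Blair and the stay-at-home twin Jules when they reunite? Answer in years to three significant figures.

Δt − τ = 10.3 years

γ = 2.30
Blair's elapsed proper time: τ = 18.3/2.300 = 7.957 years.
Age gap = Δt − τ = 18.3 − 7.957 years.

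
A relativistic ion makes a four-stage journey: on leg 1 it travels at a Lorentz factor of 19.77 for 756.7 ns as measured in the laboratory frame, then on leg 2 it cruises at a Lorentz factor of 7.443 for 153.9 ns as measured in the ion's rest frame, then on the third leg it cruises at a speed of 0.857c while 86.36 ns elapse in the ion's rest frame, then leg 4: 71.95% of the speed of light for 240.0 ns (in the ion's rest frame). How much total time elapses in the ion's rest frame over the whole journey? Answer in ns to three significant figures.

τ = 519 ns

Leg 1: γ = 19.77; τ_1 = 756.7/19.77 = 38.28 ns.
Leg 2: 153.9 ns is already measured in the ion's rest frame.
Leg 3: 86.36 ns is already measured in the ion's rest frame.
Leg 4: 240.0 ns is already measured in the ion's rest frame.
Total: 38.28 + 153.9 + 86.36 + 240.0 ns.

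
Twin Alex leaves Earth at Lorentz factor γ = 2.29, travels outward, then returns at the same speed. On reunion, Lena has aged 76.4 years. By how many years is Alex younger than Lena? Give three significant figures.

γ = 2.29
Alex's elapsed proper time: τ = 76.4/2.290 = 33.36 years.
Age gap = Δt − τ = 76.4 − 33.36 years.

Δt − τ = 43.0 years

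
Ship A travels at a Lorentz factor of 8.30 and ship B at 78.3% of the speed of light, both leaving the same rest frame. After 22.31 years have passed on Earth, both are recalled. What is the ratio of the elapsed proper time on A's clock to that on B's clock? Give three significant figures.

τ_A/τ_B = 0.194

A: γ = 8.30. B: β = 0.783; γ = 1/√(1 − 0.783²) = 1/√0.3869 = 1.608.
τ_A/τ_B = γ_B/γ_A = 1.608/8.300 = 0.1937, so τ_A/τ_B = 0.1937.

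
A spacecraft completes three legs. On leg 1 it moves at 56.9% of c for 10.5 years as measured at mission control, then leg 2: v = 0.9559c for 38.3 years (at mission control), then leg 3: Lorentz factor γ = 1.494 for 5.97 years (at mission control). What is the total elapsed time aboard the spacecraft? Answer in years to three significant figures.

Leg 1: β = 0.569; γ = 1/√(1 − 0.569²) = 1/√0.6762 = 1.216; τ_1 = 10.5/1.216 = 8.635 years.
Leg 2: γ = 1/√(1 − 0.9559²) = 1/√0.08626 = 3.405; τ_2 = 38.3/3.405 = 11.25 years.
Leg 3: γ = 1.494; τ_3 = 5.97/1.494 = 3.996 years.
Total: 8.635 + 11.25 + 3.996 years.

τ = 23.9 years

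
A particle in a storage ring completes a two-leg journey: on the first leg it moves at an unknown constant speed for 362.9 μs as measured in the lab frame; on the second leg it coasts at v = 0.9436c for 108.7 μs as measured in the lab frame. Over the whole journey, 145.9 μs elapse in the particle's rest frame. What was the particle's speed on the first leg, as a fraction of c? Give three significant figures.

Leg 1: speed unknown; τ_1 = 362.9/γ_1.
Leg 2: γ = 1/√(1 − 0.9436²) = 1/√0.1096 = 3.020; τ_2 = 108.7/3.020 = 35.99 μs.
Total proper time: τ_1 + 35.99 = 145.9, so τ_1 = 145.9 − 35.99 = 109.9 μs.
γ_1 = 362.9/109.9 = 3.302; β = √(1 − 1/γ²) = √0.9083.

β = 0.953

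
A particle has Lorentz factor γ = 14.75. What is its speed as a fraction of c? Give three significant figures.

β = 0.998

β = √(1 − 1/γ²) = √(1 − 1/14.75²) = √(1 − 0.004596) = √0.9954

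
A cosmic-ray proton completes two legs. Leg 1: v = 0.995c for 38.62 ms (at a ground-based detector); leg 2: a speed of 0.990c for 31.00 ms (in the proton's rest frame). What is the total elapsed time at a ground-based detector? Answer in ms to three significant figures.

Leg 1: 38.62 ms is already measured at a ground-based detector.
Leg 2: γ = 1/√(1 − 0.990²) = 1/√0.01990 = 7.089; Δt_2 = 7.089 × 31.00 = 219.8 ms.
Total: 38.62 + 219.8 ms.

Δt = 258 ms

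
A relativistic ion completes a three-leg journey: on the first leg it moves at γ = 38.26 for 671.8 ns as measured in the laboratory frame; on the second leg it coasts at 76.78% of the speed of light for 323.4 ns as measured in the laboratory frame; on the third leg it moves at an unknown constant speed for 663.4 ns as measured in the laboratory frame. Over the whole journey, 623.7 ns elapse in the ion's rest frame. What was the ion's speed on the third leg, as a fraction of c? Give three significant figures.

β = 0.799

Leg 1: γ = 38.26; τ_1 = 671.8/38.26 = 17.56 ns.
Leg 2: β = 0.7678; γ = 1/√(1 − 0.7678²) = 1/√0.4105 = 1.561; τ_2 = 323.4/1.561 = 207.2 ns.
Leg 3: speed unknown; τ_3 = 663.4/γ_3.
Total proper time: 17.56 + 207.2 + τ_3 = 623.7, so τ_3 = 623.7 − 224.8 = 398.9 ns.
γ_3 = 663.4/398.9 = 1.663; β = √(1 − 1/γ²) = √0.6384.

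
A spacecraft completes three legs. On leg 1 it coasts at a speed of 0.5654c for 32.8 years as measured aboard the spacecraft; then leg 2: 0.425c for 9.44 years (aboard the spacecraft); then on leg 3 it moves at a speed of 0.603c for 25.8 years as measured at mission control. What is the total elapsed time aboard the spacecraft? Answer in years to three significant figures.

Leg 1: 32.8 years is already measured aboard the spacecraft.
Leg 2: 9.44 years is already measured aboard the spacecraft.
Leg 3: γ = 1/√(1 − 0.603²) = 1/√0.6364 = 1.254; τ_3 = 25.8/1.254 = 20.58 years.
Total: 32.80 + 9.440 + 20.58 years.

τ = 62.8 years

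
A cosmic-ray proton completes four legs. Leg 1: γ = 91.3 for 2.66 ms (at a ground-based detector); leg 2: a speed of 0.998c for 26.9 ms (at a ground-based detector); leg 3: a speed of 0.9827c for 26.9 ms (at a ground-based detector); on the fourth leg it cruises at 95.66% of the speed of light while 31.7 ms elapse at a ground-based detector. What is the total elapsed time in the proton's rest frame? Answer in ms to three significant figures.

Leg 1: γ = 91.3; τ_1 = 2.66/91.30 = 0.02913 ms.
Leg 2: γ = 1/√(1 − 0.998²) = 1/√0.003996 = 15.82; τ_2 = 26.9/15.82 = 1.700 ms.
Leg 3: γ = 1/√(1 − 0.9827²) = 1/√0.03430 = 5.399; τ_3 = 26.9/5.399 = 4.982 ms.
Leg 4: β = 0.9566; γ = 1/√(1 − 0.9566²) = 1/√0.08492 = 3.432; τ_4 = 31.7/3.432 = 9.238 ms.
Total: 0.02913 + 1.700 + 4.982 + 9.238 ms.

τ = 15.9 ms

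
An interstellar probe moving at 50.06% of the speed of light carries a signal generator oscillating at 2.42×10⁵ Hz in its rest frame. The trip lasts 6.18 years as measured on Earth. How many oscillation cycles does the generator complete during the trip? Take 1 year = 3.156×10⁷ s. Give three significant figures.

β = 0.5006; γ = 1/√(1 − 0.5006²) = 1/√0.7494 = 1.155
The oscillator's own cycle count is N = f × τ where τ is the proper time aboard the probe. τ = Δt/γ = 6.18/1.155 = 5.350 years = 1.688×10⁸ s.
N = 2.42×10⁵ × 1.688×10⁸ = 4.086×10¹³.

N = 4.09×10¹³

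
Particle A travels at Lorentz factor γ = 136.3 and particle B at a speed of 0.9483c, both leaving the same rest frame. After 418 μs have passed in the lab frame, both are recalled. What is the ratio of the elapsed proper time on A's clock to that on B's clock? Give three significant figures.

A: γ = 136.3. B: γ = 1/√(1 − 0.9483²) = 1/√0.1007 = 3.151.
τ_A/τ_B = γ_B/γ_A = 3.151/136.3 = 0.02312, so τ_A/τ_B = 0.02312.

τ_A/τ_B = 0.0231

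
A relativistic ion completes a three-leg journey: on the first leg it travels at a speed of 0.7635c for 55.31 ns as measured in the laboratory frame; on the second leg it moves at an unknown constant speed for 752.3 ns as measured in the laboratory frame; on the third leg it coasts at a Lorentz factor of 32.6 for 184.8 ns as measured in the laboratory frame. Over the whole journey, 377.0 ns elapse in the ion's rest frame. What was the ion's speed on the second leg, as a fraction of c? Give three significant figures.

Leg 1: γ = 1/√(1 − 0.7635²) = 1/√0.4171 = 1.548; τ_1 = 55.31/1.548 = 35.72 ns.
Leg 2: speed unknown; τ_2 = 752.3/γ_2.
Leg 3: γ = 32.6; τ_3 = 184.8/32.60 = 5.669 ns.
Total proper time: 35.72 + τ_2 + 5.669 = 377.0, so τ_2 = 377.0 − 41.39 = 335.6 ns.
γ_2 = 752.3/335.6 = 2.242; β = √(1 − 1/γ²) = √0.8010.

β = 0.895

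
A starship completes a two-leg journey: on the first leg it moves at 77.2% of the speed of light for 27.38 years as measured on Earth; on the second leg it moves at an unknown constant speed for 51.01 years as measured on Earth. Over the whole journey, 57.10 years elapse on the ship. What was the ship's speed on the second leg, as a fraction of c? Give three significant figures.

Leg 1: β = 0.772; γ = 1/√(1 − 0.772²) = 1/√0.4040 = 1.573; τ_1 = 27.38/1.573 = 17.40 years.
Leg 2: speed unknown; τ_2 = 51.01/γ_2.
Total proper time: 17.40 + τ_2 = 57.10, so τ_2 = 57.10 − 17.40 = 39.70 years.
γ_2 = 51.01/39.70 = 1.285; β = √(1 − 1/γ²) = √0.3944.

β = 0.628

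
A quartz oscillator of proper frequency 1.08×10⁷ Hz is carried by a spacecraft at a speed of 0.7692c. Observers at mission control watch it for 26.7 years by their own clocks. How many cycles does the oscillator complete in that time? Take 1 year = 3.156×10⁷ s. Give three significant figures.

N = 5.82×10¹⁵

γ = 1/√(1 − 0.7692²) = 1/√0.4083 = 1.565
During 26.7 years of lab time, the oscillator's proper time advances by τ = Δt/γ = 26.7/1.565 = 17.06 years = 5.385×10⁸ s.
N = f × τ = 1.08×10⁷ × 5.385×10⁸ = 5.815×10¹⁵.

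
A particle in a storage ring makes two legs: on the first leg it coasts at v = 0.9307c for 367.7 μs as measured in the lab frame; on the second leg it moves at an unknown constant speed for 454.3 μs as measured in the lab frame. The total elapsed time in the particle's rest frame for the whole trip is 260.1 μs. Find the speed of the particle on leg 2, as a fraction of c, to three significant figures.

β = 0.961

Leg 1: γ = 1/√(1 − 0.9307²) = 1/√0.1338 = 2.734; τ_1 = 367.7/2.734 = 134.5 μs.
Leg 2: speed unknown; τ_2 = 454.3/γ_2.
Total proper time: 134.5 + τ_2 = 260.1, so τ_2 = 260.1 − 134.5 = 125.6 μs.
γ_2 = 454.3/125.6 = 3.617; β = √(1 − 1/γ²) = √0.9236.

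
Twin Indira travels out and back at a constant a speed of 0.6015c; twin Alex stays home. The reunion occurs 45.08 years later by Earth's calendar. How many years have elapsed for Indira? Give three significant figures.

τ = 36.0 years

γ = 1/√(1 − 0.6015²) = 1/√0.6382 = 1.252
Indira's clock measures proper time along the trip: τ = Δt/γ = 45.08/1.252 years.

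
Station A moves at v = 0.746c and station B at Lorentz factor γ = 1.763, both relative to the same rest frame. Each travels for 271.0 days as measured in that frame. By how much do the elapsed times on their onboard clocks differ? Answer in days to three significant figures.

|τ_A − τ_B| = 26.8 days

A: γ = 1/√(1 − 0.746²) = 1/√0.4435 = 1.502; τ_A = 271.0/1.502 = 180.5 days.
B: γ = 1.763; τ_B = 271.0/1.763 = 153.7 days.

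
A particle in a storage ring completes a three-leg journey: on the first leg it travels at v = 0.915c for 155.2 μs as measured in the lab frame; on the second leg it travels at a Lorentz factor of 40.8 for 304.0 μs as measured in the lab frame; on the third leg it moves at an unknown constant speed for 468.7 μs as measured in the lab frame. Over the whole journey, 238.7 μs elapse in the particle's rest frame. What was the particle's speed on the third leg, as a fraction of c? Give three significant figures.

β = 0.933

Leg 1: γ = 1/√(1 − 0.915²) = 1/√0.1628 = 2.479; τ_1 = 155.2/2.479 = 62.62 μs.
Leg 2: γ = 40.8; τ_2 = 304.0/40.80 = 7.451 μs.
Leg 3: speed unknown; τ_3 = 468.7/γ_3.
Total proper time: 62.62 + 7.451 + τ_3 = 238.7, so τ_3 = 238.7 − 70.07 = 168.6 μs.
γ_3 = 468.7/168.6 = 2.779; β = √(1 − 1/γ²) = √0.8706.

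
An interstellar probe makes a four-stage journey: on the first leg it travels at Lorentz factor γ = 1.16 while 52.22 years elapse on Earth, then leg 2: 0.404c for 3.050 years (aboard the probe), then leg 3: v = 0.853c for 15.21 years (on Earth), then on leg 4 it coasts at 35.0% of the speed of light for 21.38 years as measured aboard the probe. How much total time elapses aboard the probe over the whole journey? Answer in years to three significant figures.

Leg 1: γ = 1.16; τ_1 = 52.22/1.160 = 45.02 years.
Leg 2: 3.050 years is already measured aboard the probe.
Leg 3: γ = 1/√(1 − 0.853²) = 1/√0.2724 = 1.916; τ_3 = 15.21/1.916 = 7.938 years.
Leg 4: 21.38 years is already measured aboard the probe.
Total: 45.02 + 3.050 + 7.938 + 21.38 years.

τ = 77.4 years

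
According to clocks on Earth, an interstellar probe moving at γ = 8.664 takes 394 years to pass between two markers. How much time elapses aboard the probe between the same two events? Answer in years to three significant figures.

τ = 45.5 years

γ = 8.664
The interval measured on Earth is the dilated one; the clock aboard the probe measures the proper time τ = Δt/γ = 394/8.664 years.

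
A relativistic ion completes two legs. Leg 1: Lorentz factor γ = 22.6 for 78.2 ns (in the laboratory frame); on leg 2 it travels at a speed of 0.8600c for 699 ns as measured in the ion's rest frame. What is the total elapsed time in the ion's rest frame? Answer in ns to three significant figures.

τ = 702 ns

Leg 1: γ = 22.6; τ_1 = 78.2/22.60 = 3.460 ns.
Leg 2: 699 ns is already measured in the ion's rest frame.
Total: 3.460 + 699.0 ns.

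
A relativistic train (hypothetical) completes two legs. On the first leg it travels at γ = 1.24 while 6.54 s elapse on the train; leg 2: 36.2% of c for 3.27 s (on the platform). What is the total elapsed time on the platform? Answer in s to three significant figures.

Δt = 11.4 s

Leg 1: γ = 1.24; Δt_1 = 1.240 × 6.54 = 8.110 s.
Leg 2: 3.27 s is already measured on the platform.
Total: 8.110 + 3.270 s.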